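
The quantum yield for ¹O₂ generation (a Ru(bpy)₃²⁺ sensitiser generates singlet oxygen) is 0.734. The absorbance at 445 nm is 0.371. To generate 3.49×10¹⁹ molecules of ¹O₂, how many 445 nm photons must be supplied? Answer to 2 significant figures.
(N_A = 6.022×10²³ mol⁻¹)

8.3×10¹⁹ photons

Product: 3.49×10¹⁹ / 6.022×10²³ = 5.795×10⁻⁵ mol.
Photons that must be absorbed: 5.795×10⁻⁵ / 0.734 = 7.895×10⁻⁵ mol.
Fraction absorbed: 1 − 10^(−0.371) = 0.5744.
Incident photons needed: 7.895×10⁻⁵ / 0.5744 = 1.374×10⁻⁴ mol.
Photon count: 1.374×10⁻⁴ × 6.022×10²³ = 8.3×10¹⁹.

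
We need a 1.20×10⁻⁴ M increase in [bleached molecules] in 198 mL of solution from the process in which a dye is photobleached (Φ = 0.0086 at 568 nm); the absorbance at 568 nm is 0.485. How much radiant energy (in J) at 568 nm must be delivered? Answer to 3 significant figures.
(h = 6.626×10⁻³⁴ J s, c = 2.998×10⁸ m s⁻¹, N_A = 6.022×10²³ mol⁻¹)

Product: (1.20×10⁻⁴ M)(0.198 L) = 2.376×10⁻⁵ mol.
Photons that must be absorbed: 2.376×10⁻⁵ / 0.0086 = 0.002763 mol.
Fraction absorbed: 1 − 10^(−0.485) = 0.6727.
Incident photons needed: 0.002763 / 0.6727 = 0.004107 mol.
Photon energy: hc/λ = 3.497×10⁻¹⁹ J; per mole, 2.106×10⁵ J mol⁻¹.
Energy required: 0.004107 × 2.106×10⁵ = 865 J.

865 J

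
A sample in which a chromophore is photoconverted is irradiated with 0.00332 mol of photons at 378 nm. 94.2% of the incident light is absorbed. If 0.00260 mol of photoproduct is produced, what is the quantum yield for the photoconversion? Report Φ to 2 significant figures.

Photons absorbed: 0.942 × 0.00332 = 0.003127 mol.
Φ = 0.00260 mol / 0.003127 mol photons = 0.83.

Φ = 0.83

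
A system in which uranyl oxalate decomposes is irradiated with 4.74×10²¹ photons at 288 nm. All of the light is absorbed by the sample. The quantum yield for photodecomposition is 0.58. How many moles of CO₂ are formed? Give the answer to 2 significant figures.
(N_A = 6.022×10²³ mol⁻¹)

0.0046 mol

Moles of photons: 4.74×10²¹ / 6.022×10²³ = 0.007871 mol.
Product: Φ × n_abs = 0.58 × 0.007871 = 0.004565 mol.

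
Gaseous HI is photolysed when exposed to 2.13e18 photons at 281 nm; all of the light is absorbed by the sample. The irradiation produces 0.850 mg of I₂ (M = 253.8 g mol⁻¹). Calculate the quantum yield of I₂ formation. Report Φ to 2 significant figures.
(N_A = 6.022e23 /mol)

Product: 0.850 mg / 253.8 g mol⁻¹ = 3.349e-6 mol.
Moles of photons: 2.13e18 / 6.022e23 = 3.537e-6 mol.
Φ = 3.349e-6 mol / 3.537e-6 mol photons = 0.95.

Φ = 0.95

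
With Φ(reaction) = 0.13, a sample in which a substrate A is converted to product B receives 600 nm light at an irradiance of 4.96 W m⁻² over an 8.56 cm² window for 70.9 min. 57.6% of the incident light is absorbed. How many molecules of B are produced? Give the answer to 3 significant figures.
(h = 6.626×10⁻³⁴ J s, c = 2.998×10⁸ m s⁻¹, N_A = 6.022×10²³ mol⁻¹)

Photon energy at 600 nm: hc/λ = (6.626×10⁻³⁴)(2.998×10⁸)/(600×10⁻⁹) = 3.311×10⁻¹⁹ J.
Energy delivered: (4.96 W m⁻²)(8.56×10⁻⁴ m²)(4254 s) = 18.06 J.
Photons incident: 18.06 / 3.311×10⁻¹⁹ = 5.455×10¹⁹, i.e. 5.455×10¹⁹/6.022×10²³ = 9.058×10⁻⁵ mol.
Photons absorbed: 0.576 × 9.058×10⁻⁵ = 5.217×10⁻⁵ mol.
Product: Φ × n_abs = 0.13 × 5.217×10⁻⁵ = 6.782×10⁻⁶ mol.
As a count: 6.782×10⁻⁶ × 6.022×10²³ = 4.08×10¹⁸.

4.08×10¹⁸ molecules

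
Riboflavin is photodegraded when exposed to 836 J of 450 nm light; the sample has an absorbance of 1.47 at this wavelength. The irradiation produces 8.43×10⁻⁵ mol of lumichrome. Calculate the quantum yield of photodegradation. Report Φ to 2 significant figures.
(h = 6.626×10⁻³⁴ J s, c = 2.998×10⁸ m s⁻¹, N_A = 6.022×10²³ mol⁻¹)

Photon energy at 450 nm: hc/λ = (6.626×10⁻³⁴)(2.998×10⁸)/(450×10⁻⁹) = 4.414×10⁻¹⁹ J.
Photons incident: 836 / 4.414×10⁻¹⁹ = 1.894×10²¹, i.e. 1.894×10²¹/6.022×10²³ = 0.003145 mol.
Fraction absorbed: 1 − 10^(−1.47) = 0.9661.
Photons absorbed: 0.9661 × 0.003145 = 0.003038 mol.
Φ = 8.43×10⁻⁵ mol / 0.003038 mol photons = 0.028.

Φ = 0.028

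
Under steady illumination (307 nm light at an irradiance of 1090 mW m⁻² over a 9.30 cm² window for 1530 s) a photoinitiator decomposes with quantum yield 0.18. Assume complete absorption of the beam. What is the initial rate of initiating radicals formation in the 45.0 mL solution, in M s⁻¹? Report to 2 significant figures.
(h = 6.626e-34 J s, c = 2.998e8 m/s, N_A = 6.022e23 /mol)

Photon energy at 307 nm: hc/λ = (6.626e-34)(2.998e8)/(307e-9) = 6.471e-19 J.
Energy delivered: (1090 mW m⁻²)(9.30e-4 m²)(1530 s) = 1.551 J.
Photons incident: 1.551 / 6.471e-19 = 2.397e18, i.e. 2.397e18/6.022e23 = 3.980e-6 mol.
Product formed: 0.18 × 3.980e-6 = 7.164e-7 mol.
Rate: 7.164e-7 mol / (1530 s × 0.045 L) = 1.0e-8 M s⁻¹.

1.0e-8 M s⁻¹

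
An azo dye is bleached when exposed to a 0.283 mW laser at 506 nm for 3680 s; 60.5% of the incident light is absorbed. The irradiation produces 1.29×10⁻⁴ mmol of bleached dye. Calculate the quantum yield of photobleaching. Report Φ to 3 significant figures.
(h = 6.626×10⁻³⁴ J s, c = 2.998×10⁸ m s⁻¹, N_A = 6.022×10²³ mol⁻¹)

Φ = 0.0484

Product: 1.29×10⁻⁴ mmol = 1.29×10⁻⁷ mol.
Photon energy at 506 nm: hc/λ = (6.626×10⁻³⁴)(2.998×10⁸)/(506×10⁻⁹) = 3.926×10⁻¹⁹ J.
Energy delivered: (0.283 mW)(3680 s) = 1.041 J.
Photons incident: 1.041 / 3.926×10⁻¹⁹ = 2.652×10¹⁸, i.e. 2.652×10¹⁸/6.022×10²³ = 4.404×10⁻⁶ mol.
Photons absorbed: 0.605 × 4.404×10⁻⁶ = 2.664×10⁻⁶ mol.
Φ = 1.29×10⁻⁷ mol / 2.664×10⁻⁶ mol photons = 0.0484.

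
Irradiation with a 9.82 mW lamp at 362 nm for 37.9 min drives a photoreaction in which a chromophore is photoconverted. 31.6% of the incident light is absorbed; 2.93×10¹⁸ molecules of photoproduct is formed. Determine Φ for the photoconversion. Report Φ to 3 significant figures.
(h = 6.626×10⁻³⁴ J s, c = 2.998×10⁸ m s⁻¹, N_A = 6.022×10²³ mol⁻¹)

Φ = 0.228

Product: 2.93×10¹⁸ / 6.022×10²³ = 4.865×10⁻⁶ mol.
Photon energy at 362 nm: hc/λ = (6.626×10⁻³⁴)(2.998×10⁸)/(362×10⁻⁹) = 5.487×10⁻¹⁹ J.
Energy delivered: (9.82 mW)(2274 s) = 22.33 J.
Photons incident: 22.33 / 5.487×10⁻¹⁹ = 4.070×10¹⁹, i.e. 4.070×10¹⁹/6.022×10²³ = 6.759×10⁻⁵ mol.
Photons absorbed: 0.316 × 6.759×10⁻⁵ = 2.136×10⁻⁵ mol.
Φ = 4.865×10⁻⁶ mol / 2.136×10⁻⁵ mol photons = 0.228.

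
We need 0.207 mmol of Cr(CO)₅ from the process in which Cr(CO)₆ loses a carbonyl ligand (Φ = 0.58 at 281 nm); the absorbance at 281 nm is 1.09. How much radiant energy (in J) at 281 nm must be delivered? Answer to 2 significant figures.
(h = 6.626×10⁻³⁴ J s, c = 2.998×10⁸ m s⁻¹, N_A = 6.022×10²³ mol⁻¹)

Product: 0.207 mmol = 2.07×10⁻⁴ mol.
Photons that must be absorbed: 2.07×10⁻⁴ / 0.58 = 3.569×10⁻⁴ mol.
Fraction absorbed: 1 − 10^(−1.09) = 0.9187.
Incident photons needed: 3.569×10⁻⁴ / 0.9187 = 3.885×10⁻⁴ mol.
Photon energy: hc/λ = 7.069×10⁻¹⁹ J; per mole, 4.257×10⁵ J mol⁻¹.
Energy required: 3.885×10⁻⁴ × 4.257×10⁵ = 170 J.

170 J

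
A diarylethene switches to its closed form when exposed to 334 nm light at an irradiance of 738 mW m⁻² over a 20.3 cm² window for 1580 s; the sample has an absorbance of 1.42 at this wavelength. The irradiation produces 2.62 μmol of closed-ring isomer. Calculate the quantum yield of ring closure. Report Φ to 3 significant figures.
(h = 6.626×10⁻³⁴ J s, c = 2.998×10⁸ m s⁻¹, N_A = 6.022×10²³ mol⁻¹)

Product: 2.62 μmol = 2.62×10⁻⁶ mol.
Photon energy at 334 nm: hc/λ = (6.626×10⁻³⁴)(2.998×10⁸)/(334×10⁻⁹) = 5.948×10⁻¹⁹ J.
Energy delivered: (738 mW m⁻²)(20.3×10⁻⁴ m²)(1580 s) = 2.367 J.
Photons incident: 2.367 / 5.948×10⁻¹⁹ = 3.979×10¹⁸, i.e. 3.979×10¹⁸/6.022×10²³ = 6.607×10⁻⁶ mol.
Fraction absorbed: 1 − 10^(−1.42) = 0.9620.
Photons absorbed: 0.9620 × 6.607×10⁻⁶ = 6.356×10⁻⁶ mol.
Φ = 2.62×10⁻⁶ mol / 6.356×10⁻⁶ mol photons = 0.412.

Φ = 0.412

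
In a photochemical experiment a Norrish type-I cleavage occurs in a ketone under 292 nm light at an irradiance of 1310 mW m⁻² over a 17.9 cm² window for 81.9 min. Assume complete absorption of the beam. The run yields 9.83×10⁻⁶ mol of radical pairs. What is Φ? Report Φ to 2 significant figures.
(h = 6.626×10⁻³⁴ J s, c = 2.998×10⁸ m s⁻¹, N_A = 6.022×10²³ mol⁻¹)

Photon energy at 292 nm: hc/λ = (6.626×10⁻³⁴)(2.998×10⁸)/(292×10⁻⁹) = 6.803×10⁻¹⁹ J.
Energy delivered: (1310 mW m⁻²)(17.9×10⁻⁴ m²)(4914 s) = 11.52 J.
Photons incident: 11.52 / 6.803×10⁻¹⁹ = 1.693×10¹⁹, i.e. 1.693×10¹⁹/6.022×10²³ = 2.811×10⁻⁵ mol.
Φ = 9.83×10⁻⁶ mol / 2.811×10⁻⁵ mol photons = 0.35.

Φ = 0.35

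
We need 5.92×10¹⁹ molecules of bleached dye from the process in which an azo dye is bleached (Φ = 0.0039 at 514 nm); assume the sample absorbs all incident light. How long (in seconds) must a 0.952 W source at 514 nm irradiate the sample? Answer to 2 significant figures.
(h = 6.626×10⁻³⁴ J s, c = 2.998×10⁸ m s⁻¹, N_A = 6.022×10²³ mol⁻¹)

Product: 5.92×10¹⁹ / 6.022×10²³ = 9.831×10⁻⁵ mol.
Photons that must be absorbed: 9.831×10⁻⁵ / 0.0039 = 0.02521 mol.
Photon energy: hc/λ = 3.865×10⁻¹⁹ J; per mole, 2.328×10⁵ J mol⁻¹.
Energy required: 0.02521 × 2.328×10⁵ = 5869 J.
Time: 5869 J / 0.952 W = 6200 s.

t ≈ 6200 s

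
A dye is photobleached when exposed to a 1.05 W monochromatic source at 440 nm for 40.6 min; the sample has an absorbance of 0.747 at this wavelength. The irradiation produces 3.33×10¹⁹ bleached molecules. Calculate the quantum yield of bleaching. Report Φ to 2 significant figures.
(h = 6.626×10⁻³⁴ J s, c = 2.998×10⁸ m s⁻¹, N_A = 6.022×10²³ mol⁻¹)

Product: 3.33×10¹⁹ / 6.022×10²³ = 5.530×10⁻⁵ mol.
Photon energy at 440 nm: hc/λ = (6.626×10⁻³⁴)(2.998×10⁸)/(440×10⁻⁹) = 4.515×10⁻¹⁹ J.
Energy delivered: (1.05 W)(2436 s) = 2558 J.
Photons incident: 2558 / 4.515×10⁻¹⁹ = 5.666×10²¹, i.e. 5.666×10²¹/6.022×10²³ = 0.009409 mol.
Fraction absorbed: 1 − 10^(−0.747) = 0.8209.
Photons absorbed: 0.8209 × 0.009409 = 0.007724 mol.
Φ = 5.530×10⁻⁵ mol / 0.007724 mol photons = 0.0072.

Φ = 0.0072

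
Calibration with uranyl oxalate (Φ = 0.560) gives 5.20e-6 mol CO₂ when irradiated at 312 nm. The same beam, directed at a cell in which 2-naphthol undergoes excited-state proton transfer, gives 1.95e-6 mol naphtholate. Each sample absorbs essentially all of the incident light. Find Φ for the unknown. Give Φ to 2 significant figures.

Φ = 0.21

Photons absorbed by the actinometer: 5.20e-6 / 0.560 = 9.286e-6 mol.
Φ(unknown) = 1.95e-6 / 9.286e-6 = 0.21.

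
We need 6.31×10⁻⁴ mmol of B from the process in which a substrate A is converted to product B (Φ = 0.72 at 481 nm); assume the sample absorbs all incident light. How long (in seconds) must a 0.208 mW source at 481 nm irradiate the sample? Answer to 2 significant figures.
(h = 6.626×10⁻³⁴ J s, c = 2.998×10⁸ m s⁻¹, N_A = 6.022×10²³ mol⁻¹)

Product: 6.31×10⁻⁴ mmol = 6.31×10⁻⁷ mol.
Photons that must be absorbed: 6.31×10⁻⁷ / 0.72 = 8.764×10⁻⁷ mol.
Photon energy: hc/λ = 4.130×10⁻¹⁹ J; per mole, 2.487×10⁵ J mol⁻¹.
Energy required: 8.764×10⁻⁷ × 2.487×10⁵ = 0.2180 J.
Time: 0.2180 J / 0.000208 W = 1000 s.

t ≈ 1000 s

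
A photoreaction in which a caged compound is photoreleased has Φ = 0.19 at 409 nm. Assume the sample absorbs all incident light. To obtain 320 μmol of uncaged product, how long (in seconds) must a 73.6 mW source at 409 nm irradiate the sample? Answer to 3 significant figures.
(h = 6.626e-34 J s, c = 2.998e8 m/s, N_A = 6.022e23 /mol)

Product: 320 μmol = 3.20e-4 mol.
Photons that must be absorbed: 3.20e-4 / 0.19 = 0.001684 mol.
Photon energy: hc/λ = 4.857e-19 J; per mole, 2.925e5 J mol⁻¹.
Energy required: 0.001684 × 2.925e5 = 492.6 J.
Time: 492.6 J / 0.0736 W = 6690 s.

t ≈ 6690 s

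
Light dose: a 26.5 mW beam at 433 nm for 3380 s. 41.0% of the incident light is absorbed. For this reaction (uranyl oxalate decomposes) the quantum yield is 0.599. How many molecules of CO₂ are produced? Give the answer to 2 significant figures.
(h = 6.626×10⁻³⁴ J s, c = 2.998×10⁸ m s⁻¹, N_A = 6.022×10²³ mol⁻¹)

Photon energy at 433 nm: hc/λ = (6.626×10⁻³⁴)(2.998×10⁸)/(433×10⁻⁹) = 4.588×10⁻¹⁹ J.
Energy delivered: (26.5 mW)(3380 s) = 89.57 J.
Photons incident: 89.57 / 4.588×10⁻¹⁹ = 1.952×10²⁰, i.e. 1.952×10²⁰/6.022×10²³ = 3.241×10⁻⁴ mol.
Photons absorbed: 0.410 × 3.241×10⁻⁴ = 1.329×10⁻⁴ mol.
Product: Φ × n_abs = 0.599 × 1.329×10⁻⁴ = 7.961×10⁻⁵ mol.
As a count: 7.961×10⁻⁵ × 6.022×10²³ = 4.8×10¹⁹.

4.8×10¹⁹ molecules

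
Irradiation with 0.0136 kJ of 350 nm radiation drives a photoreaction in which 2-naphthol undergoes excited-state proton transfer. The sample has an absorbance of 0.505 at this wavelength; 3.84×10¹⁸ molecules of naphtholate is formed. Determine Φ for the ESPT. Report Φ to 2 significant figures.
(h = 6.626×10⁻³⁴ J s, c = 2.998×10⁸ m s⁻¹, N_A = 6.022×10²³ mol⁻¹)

Product: 3.84×10¹⁸ / 6.022×10²³ = 6.377×10⁻⁶ mol.
Photon energy at 350 nm: hc/λ = (6.626×10⁻³⁴)(2.998×10⁸)/(350×10⁻⁹) = 5.676×10⁻¹⁹ J.
Incident energy: 0.0136 kJ = 13.6 J.
Photons incident: 13.6 / 5.676×10⁻¹⁹ = 2.396×10¹⁹, i.e. 2.396×10¹⁹/6.022×10²³ = 3.979×10⁻⁵ mol.
Fraction absorbed: 1 − 10^(−0.505) = 0.6874.
Photons absorbed: 0.6874 × 3.979×10⁻⁵ = 2.735×10⁻⁵ mol.
Φ = 6.377×10⁻⁶ mol / 2.735×10⁻⁵ mol photons = 0.23.

Φ = 0.23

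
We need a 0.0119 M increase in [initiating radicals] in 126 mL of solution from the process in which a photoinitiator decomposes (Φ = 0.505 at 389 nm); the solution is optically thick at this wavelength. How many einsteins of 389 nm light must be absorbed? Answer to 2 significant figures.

Product: (0.0119 M)(0.126 L) = 0.001499 mol.
Photons that must be absorbed: 0.001499 / 0.505 = 0.002968 mol.

0.0030 einstein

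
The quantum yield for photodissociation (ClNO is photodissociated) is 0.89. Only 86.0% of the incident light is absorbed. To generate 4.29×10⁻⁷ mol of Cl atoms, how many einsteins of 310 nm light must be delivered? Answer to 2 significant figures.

Photons that must be absorbed: 4.29×10⁻⁷ / 0.89 = 4.820×10⁻⁷ mol.
Incident photons needed: 4.820×10⁻⁷ / 0.860 = 5.605×10⁻⁷ mol.

5.6×10⁻⁷ einstein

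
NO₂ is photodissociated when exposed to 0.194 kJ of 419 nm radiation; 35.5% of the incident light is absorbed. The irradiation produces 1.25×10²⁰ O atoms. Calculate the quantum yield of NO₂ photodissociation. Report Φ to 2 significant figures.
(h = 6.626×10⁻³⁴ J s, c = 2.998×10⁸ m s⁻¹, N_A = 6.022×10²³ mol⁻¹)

Product: 1.25×10²⁰ / 6.022×10²³ = 2.076×10⁻⁴ mol.
Photon energy at 419 nm: hc/λ = (6.626×10⁻³⁴)(2.998×10⁸)/(419×10⁻⁹) = 4.741×10⁻¹⁹ J.
Incident energy: 0.194 kJ = 194 J.
Photons incident: 194 / 4.741×10⁻¹⁹ = 4.092×10²⁰, i.e. 4.092×10²⁰/6.022×10²³ = 6.795×10⁻⁴ mol.
Photons absorbed: 0.355 × 6.795×10⁻⁴ = 2.412×10⁻⁴ mol.
Φ = 2.076×10⁻⁴ mol / 2.412×10⁻⁴ mol photons = 0.86.

Φ = 0.86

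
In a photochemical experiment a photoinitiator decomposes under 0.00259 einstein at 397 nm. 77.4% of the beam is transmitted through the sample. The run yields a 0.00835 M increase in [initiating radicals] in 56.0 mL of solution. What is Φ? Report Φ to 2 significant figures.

Φ = 0.80

Product: (0.00835 M)(0.056 L) = 4.676×10⁻⁴ mol.
Fraction absorbed: 1 − 77.4/100 = 0.2260.
Photons absorbed: 0.2260 × 0.00259 = 5.853×10⁻⁴ mol.
Φ = 4.676×10⁻⁴ mol / 5.853×10⁻⁴ mol photons = 0.80.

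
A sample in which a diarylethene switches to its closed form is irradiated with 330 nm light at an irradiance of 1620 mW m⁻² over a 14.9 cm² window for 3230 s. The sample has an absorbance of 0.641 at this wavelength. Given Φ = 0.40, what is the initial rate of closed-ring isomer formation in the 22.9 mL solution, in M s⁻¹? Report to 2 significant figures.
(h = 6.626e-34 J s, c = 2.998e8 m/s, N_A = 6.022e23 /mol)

Photon energy at 330 nm: hc/λ = (6.626e-34)(2.998e8)/(330e-9) = 6.020e-19 J.
Energy delivered: (1620 mW m⁻²)(14.9e-4 m²)(3230 s) = 7.797 J.
Photons incident: 7.797 / 6.020e-19 = 1.295e19, i.e. 1.295e19/6.022e23 = 2.150e-5 mol.
Fraction absorbed: 1 − 10^(−0.641) = 0.7714.
Photons absorbed: 0.7714 × 2.150e-5 = 1.659e-5 mol.
Product formed: 0.40 × 1.659e-5 = 6.636e-6 mol.
Rate: 6.636e-6 mol / (3230 s × 0.0229 L) = 9.0e-8 M s⁻¹.

9.0e-8 M s⁻¹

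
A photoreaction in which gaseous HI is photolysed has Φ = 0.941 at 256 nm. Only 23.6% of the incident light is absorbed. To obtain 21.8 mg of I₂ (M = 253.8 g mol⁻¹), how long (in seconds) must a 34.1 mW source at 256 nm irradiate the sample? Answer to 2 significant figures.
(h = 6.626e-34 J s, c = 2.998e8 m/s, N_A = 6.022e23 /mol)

t ≈ 5300 s

Product: 21.8 mg / 253.8 g mol⁻¹ = 8.589e-5 mol.
Photons that must be absorbed: 8.589e-5 / 0.941 = 9.128e-5 mol.
Incident photons needed: 9.128e-5 / 0.236 = 3.868e-4 mol.
Photon energy: hc/λ = 7.760e-19 J; per mole, 4.673e5 J mol⁻¹.
Energy required: 3.868e-4 × 4.673e5 = 180.8 J.
Time: 180.8 J / 0.0341 W = 5300 s.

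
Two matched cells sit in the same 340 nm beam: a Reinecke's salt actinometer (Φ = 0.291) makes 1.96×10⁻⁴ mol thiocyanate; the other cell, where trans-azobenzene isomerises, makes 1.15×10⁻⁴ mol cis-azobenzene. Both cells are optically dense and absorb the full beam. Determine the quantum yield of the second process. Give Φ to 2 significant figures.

Photons absorbed by the actinometer: 1.96×10⁻⁴ / 0.291 = 6.735×10⁻⁴ mol.
Φ(unknown) = 1.15×10⁻⁴ / 6.735×10⁻⁴ = 0.17.

Φ = 0.17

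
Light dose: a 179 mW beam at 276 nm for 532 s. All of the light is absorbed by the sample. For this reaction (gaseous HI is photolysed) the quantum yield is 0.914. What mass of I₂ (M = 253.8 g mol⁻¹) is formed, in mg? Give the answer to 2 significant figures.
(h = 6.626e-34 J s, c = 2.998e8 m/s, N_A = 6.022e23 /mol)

Photon energy at 276 nm: hc/λ = (6.626e-34)(2.998e8)/(276e-9) = 7.197e-19 J.
Energy delivered: (179 mW)(532 s) = 95.23 J.
Photons incident: 95.23 / 7.197e-19 = 1.323e20, i.e. 1.323e20/6.022e23 = 2.197e-4 mol.
Product: Φ × n_abs = 0.914 × 2.197e-4 = 2.008e-4 mol.
Mass: 2.008e-4 × 253.8 = 0.05096 g = 51 mg.

51 mg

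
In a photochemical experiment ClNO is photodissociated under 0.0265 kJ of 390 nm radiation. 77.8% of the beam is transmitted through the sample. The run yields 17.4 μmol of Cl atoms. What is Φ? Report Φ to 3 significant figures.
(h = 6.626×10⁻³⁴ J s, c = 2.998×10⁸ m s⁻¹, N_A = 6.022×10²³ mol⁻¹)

Product: 17.4 μmol = 1.74×10⁻⁵ mol.
Photon energy at 390 nm: hc/λ = (6.626×10⁻³⁴)(2.998×10⁸)/(390×10⁻⁹) = 5.094×10⁻¹⁹ J.
Incident energy: 0.0265 kJ = 26.5 J.
Photons incident: 26.5 / 5.094×10⁻¹⁹ = 5.202×10¹⁹, i.e. 5.202×10¹⁹/6.022×10²³ = 8.638×10⁻⁵ mol.
Fraction absorbed: 1 − 77.8/100 = 0.2220.
Photons absorbed: 0.2220 × 8.638×10⁻⁵ = 1.918×10⁻⁵ mol.
Φ = 1.74×10⁻⁵ mol / 1.918×10⁻⁵ mol photons = 0.907.

Φ = 0.907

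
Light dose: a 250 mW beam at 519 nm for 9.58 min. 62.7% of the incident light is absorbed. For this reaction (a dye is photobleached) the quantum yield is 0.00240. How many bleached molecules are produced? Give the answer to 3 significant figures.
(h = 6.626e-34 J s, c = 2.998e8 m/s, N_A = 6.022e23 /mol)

5.65e17 bleached molecules

Photon energy at 519 nm: hc/λ = (6.626e-34)(2.998e8)/(519e-9) = 3.828e-19 J.
Energy delivered: (250 mW)(574.8 s) = 143.7 J.
Photons incident: 143.7 / 3.828e-19 = 3.754e20, i.e. 3.754e20/6.022e23 = 6.234e-4 mol.
Photons absorbed: 0.627 × 6.234e-4 = 3.909e-4 mol.
Product: Φ × n_abs = 0.00240 × 3.909e-4 = 9.382e-7 mol.
As a count: 9.382e-7 × 6.022e23 = 5.65e17.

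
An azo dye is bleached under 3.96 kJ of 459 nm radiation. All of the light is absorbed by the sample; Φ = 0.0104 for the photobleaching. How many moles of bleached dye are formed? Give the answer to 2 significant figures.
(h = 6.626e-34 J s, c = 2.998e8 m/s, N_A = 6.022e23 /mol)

Photon energy at 459 nm: hc/λ = (6.626e-34)(2.998e8)/(459e-9) = 4.328e-19 J.
Incident energy: 3.96 kJ = 3960 J.
Photons incident: 3960 / 4.328e-19 = 9.150e21, i.e. 9.150e21/6.022e23 = 0.01519 mol.
Product: Φ × n_abs = 0.0104 × 0.01519 = 1.580e-4 mol.

1.6e-4 mol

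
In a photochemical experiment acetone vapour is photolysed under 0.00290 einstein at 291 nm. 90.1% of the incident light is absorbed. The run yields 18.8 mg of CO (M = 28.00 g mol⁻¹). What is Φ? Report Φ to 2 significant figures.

Product: 18.8 mg / 28.00 g mol⁻¹ = 6.714e-4 mol.
Photons absorbed: 0.901 × 0.00290 = 0.002613 mol.
Φ = 6.714e-4 mol / 0.002613 mol photons = 0.26.

Φ = 0.26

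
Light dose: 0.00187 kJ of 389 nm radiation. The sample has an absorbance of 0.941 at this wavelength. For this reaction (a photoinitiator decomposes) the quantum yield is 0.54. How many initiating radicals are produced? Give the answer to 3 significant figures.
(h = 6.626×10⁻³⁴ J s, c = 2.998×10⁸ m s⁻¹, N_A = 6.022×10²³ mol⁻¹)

Photon energy at 389 nm: hc/λ = (6.626×10⁻³⁴)(2.998×10⁸)/(389×10⁻⁹) = 5.107×10⁻¹⁹ J.
Incident energy: 0.00187 kJ = 1.87 J.
Photons incident: 1.87 / 5.107×10⁻¹⁹ = 3.662×10¹⁸, i.e. 3.662×10¹⁸/6.022×10²³ = 6.081×10⁻⁶ mol.
Fraction absorbed: 1 − 10^(−0.941) = 0.8854.
Photons absorbed: 0.8854 × 6.081×10⁻⁶ = 5.384×10⁻⁶ mol.
Product: Φ × n_abs = 0.54 × 5.384×10⁻⁶ = 2.907×10⁻⁶ mol.
As a count: 2.907×10⁻⁶ × 6.022×10²³ = 1.75×10¹⁸.

1.75×10¹⁸ initiating radicals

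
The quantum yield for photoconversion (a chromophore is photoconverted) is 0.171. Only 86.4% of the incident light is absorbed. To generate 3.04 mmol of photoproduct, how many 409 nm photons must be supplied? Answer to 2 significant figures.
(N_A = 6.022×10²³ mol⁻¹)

1.2×10²² photons

Product: 3.04 mmol = 0.00304 mol.
Photons that must be absorbed: 0.00304 / 0.171 = 0.01778 mol.
Incident photons needed: 0.01778 / 0.864 = 0.02058 mol.
Photon count: 0.02058 × 6.022×10²³ = 1.2×10²².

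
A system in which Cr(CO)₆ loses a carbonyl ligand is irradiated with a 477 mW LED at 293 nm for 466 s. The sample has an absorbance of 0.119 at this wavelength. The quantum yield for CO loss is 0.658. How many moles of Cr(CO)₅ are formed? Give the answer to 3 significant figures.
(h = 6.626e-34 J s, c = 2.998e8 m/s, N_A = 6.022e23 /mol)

8.59e-5 mol

Photon energy at 293 nm: hc/λ = (6.626e-34)(2.998e8)/(293e-9) = 6.780e-19 J.
Energy delivered: (477 mW)(466 s) = 222.3 J.
Photons incident: 222.3 / 6.780e-19 = 3.279e20, i.e. 3.279e20/6.022e23 = 5.445e-4 mol.
Fraction absorbed: 1 − 10^(−0.119) = 0.2397.
Photons absorbed: 0.2397 × 5.445e-4 = 1.305e-4 mol.
Product: Φ × n_abs = 0.658 × 1.305e-4 = 8.587e-5 mol.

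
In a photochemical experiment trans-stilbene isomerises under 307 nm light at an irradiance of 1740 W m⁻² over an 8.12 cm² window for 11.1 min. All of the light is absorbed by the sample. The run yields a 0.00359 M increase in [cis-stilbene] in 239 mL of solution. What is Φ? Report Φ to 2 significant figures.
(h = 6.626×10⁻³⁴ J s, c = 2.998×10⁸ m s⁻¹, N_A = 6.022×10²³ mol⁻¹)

Φ = 0.36

Product: (0.00359 M)(0.239 L) = 8.580×10⁻⁴ mol.
Photon energy at 307 nm: hc/λ = (6.626×10⁻³⁴)(2.998×10⁸)/(307×10⁻⁹) = 6.471×10⁻¹⁹ J.
Energy delivered: (1740 W m⁻²)(8.12×10⁻⁴ m²)(666 s) = 941.0 J.
Photons incident: 941.0 / 6.471×10⁻¹⁹ = 1.454×10²¹, i.e. 1.454×10²¹/6.022×10²³ = 0.002414 mol.
Φ = 8.580×10⁻⁴ mol / 0.002414 mol photons = 0.36.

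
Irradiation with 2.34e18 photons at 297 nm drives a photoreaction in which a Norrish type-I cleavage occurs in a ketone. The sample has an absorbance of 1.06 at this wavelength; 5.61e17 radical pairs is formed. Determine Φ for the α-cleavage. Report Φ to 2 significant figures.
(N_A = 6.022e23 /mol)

Φ = 0.26

Product: 5.61e17 / 6.022e23 = 9.316e-7 mol.
Moles of photons: 2.34e18 / 6.022e23 = 3.886e-6 mol.
Fraction absorbed: 1 − 10^(−1.06) = 0.9129.
Photons absorbed: 0.9129 × 3.886e-6 = 3.548e-6 mol.
Φ = 9.316e-7 mol / 3.548e-6 mol photons = 0.26.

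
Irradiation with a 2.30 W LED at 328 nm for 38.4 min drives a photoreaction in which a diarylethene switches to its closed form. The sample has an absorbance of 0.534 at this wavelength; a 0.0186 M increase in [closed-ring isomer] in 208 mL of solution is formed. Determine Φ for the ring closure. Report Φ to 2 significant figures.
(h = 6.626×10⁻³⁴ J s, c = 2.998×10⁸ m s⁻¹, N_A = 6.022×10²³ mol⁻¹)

Φ = 0.38

Product: (0.0186 M)(0.208 L) = 0.003869 mol.
Photon energy at 328 nm: hc/λ = (6.626×10⁻³⁴)(2.998×10⁸)/(328×10⁻⁹) = 6.056×10⁻¹⁹ J.
Energy delivered: (2.30 W)(2304 s) = 5299 J.
Photons incident: 5299 / 6.056×10⁻¹⁹ = 8.750×10²¹, i.e. 8.750×10²¹/6.022×10²³ = 0.01453 mol.
Fraction absorbed: 1 − 10^(−0.534) = 0.7076.
Photons absorbed: 0.7076 × 0.01453 = 0.01028 mol.
Φ = 0.003869 mol / 0.01028 mol photons = 0.38.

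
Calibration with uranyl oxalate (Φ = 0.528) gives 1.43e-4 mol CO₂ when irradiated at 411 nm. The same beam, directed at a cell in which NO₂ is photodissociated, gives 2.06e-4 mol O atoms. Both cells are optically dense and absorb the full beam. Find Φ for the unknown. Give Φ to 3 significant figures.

Photons absorbed by the actinometer: 1.43e-4 / 0.528 = 2.708e-4 mol.
Φ(unknown) = 2.06e-4 / 2.708e-4 = 0.761.

Φ = 0.761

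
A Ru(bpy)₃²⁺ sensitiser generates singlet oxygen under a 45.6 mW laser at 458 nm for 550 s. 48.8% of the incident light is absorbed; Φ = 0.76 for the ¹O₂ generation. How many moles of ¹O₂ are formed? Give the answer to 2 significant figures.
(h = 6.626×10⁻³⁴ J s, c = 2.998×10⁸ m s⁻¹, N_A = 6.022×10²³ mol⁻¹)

Photon energy at 458 nm: hc/λ = (6.626×10⁻³⁴)(2.998×10⁸)/(458×10⁻⁹) = 4.337×10⁻¹⁹ J.
Energy delivered: (45.6 mW)(550 s) = 25.08 J.
Photons incident: 25.08 / 4.337×10⁻¹⁹ = 5.783×10¹⁹, i.e. 5.783×10¹⁹/6.022×10²³ = 9.603×10⁻⁵ mol.
Photons absorbed: 0.488 × 9.603×10⁻⁵ = 4.686×10⁻⁵ mol.
Product: Φ × n_abs = 0.76 × 4.686×10⁻⁵ = 3.561×10⁻⁵ mol.

3.6×10⁻⁵ mol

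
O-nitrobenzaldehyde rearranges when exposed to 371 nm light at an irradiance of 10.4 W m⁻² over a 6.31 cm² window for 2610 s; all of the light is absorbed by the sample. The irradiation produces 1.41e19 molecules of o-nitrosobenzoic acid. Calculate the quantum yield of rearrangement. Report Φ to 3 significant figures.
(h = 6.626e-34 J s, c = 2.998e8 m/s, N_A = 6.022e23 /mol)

Φ = 0.441

Product: 1.41e19 / 6.022e23 = 2.341e-5 mol.
Photon energy at 371 nm: hc/λ = (6.626e-34)(2.998e8)/(371e-9) = 5.354e-19 J.
Energy delivered: (10.4 W m⁻²)(6.31e-4 m²)(2610 s) = 17.13 J.
Photons incident: 17.13 / 5.354e-19 = 3.199e19, i.e. 3.199e19/6.022e23 = 5.312e-5 mol.
Φ = 2.341e-5 mol / 5.312e-5 mol photons = 0.441.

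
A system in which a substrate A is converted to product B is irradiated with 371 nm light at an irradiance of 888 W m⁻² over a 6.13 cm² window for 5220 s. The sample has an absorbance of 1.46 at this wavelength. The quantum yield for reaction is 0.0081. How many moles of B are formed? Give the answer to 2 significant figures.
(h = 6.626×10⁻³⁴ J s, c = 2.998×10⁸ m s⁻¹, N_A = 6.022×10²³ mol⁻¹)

6.9×10⁻⁵ mol

Photon energy at 371 nm: hc/λ = (6.626×10⁻³⁴)(2.998×10⁸)/(371×10⁻⁹) = 5.354×10⁻¹⁹ J.
Energy delivered: (888 W m⁻²)(6.13×10⁻⁴ m²)(5220 s) = 2841 J.
Photons incident: 2841 / 5.354×10⁻¹⁹ = 5.306×10²¹, i.e. 5.306×10²¹/6.022×10²³ = 0.008811 mol.
Fraction absorbed: 1 − 10^(−1.46) = 0.9653.
Photons absorbed: 0.9653 × 0.008811 = 0.008505 mol.
Product: Φ × n_abs = 0.0081 × 0.008505 = 6.889×10⁻⁵ mol.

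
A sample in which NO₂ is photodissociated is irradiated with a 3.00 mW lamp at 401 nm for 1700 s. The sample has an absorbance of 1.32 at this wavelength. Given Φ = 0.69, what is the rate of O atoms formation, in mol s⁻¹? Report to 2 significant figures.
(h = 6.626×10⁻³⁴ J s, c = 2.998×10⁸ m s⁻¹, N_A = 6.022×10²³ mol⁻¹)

6.6×10⁻⁹ mol s⁻¹

Photon energy at 401 nm: hc/λ = (6.626×10⁻³⁴)(2.998×10⁸)/(401×10⁻⁹) = 4.954×10⁻¹⁹ J.
Energy delivered: (3.00 mW)(1700 s) = 5.100 J.
Photons incident: 5.100 / 4.954×10⁻¹⁹ = 1.029×10¹⁹, i.e. 1.029×10¹⁹/6.022×10²³ = 1.709×10⁻⁵ mol.
Fraction absorbed: 1 − 10^(−1.32) = 0.9521.
Photons absorbed: 0.9521 × 1.709×10⁻⁵ = 1.627×10⁻⁵ mol.
Product formed: 0.69 × 1.627×10⁻⁵ = 1.123×10⁻⁵ mol.
Rate: 1.123×10⁻⁵ / 1700 s = 6.6×10⁻⁹ mol s⁻¹.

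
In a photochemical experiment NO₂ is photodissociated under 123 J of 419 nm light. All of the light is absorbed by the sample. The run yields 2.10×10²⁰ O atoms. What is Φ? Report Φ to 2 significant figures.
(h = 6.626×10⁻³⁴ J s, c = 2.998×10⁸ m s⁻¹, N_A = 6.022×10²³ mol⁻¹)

Product: 2.10×10²⁰ / 6.022×10²³ = 3.487×10⁻⁴ mol.
Photon energy at 419 nm: hc/λ = (6.626×10⁻³⁴)(2.998×10⁸)/(419×10⁻⁹) = 4.741×10⁻¹⁹ J.
Photons incident: 123 / 4.741×10⁻¹⁹ = 2.594×10²⁰, i.e. 2.594×10²⁰/6.022×10²³ = 4.308×10⁻⁴ mol.
Φ = 3.487×10⁻⁴ mol / 4.308×10⁻⁴ mol photons = 0.81.

Φ = 0.81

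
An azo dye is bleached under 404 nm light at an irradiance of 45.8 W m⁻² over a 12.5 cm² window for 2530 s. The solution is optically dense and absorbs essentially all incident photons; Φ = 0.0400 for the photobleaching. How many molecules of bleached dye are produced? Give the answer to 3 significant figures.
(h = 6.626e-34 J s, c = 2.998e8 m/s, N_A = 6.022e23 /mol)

1.18e19 molecules

Photon energy at 404 nm: hc/λ = (6.626e-34)(2.998e8)/(404e-9) = 4.917e-19 J.
Energy delivered: (45.8 W m⁻²)(12.5e-4 m²)(2530 s) = 144.8 J.
Photons incident: 144.8 / 4.917e-19 = 2.945e20, i.e. 2.945e20/6.022e23 = 4.890e-4 mol.
Product: Φ × n_abs = 0.0400 × 4.890e-4 = 1.956e-5 mol.
As a count: 1.956e-5 × 6.022e23 = 1.18e19.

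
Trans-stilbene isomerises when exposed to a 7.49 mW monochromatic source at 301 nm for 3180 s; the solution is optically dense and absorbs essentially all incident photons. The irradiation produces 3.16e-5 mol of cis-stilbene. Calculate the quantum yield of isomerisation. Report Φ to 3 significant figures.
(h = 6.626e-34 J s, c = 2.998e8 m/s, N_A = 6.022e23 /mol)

Photon energy at 301 nm: hc/λ = (6.626e-34)(2.998e8)/(301e-9) = 6.600e-19 J.
Energy delivered: (7.49 mW)(3180 s) = 23.82 J.
Photons incident: 23.82 / 6.600e-19 = 3.609e19, i.e. 3.609e19/6.022e23 = 5.993e-5 mol.
Φ = 3.16e-5 mol / 5.993e-5 mol photons = 0.527.

Φ = 0.527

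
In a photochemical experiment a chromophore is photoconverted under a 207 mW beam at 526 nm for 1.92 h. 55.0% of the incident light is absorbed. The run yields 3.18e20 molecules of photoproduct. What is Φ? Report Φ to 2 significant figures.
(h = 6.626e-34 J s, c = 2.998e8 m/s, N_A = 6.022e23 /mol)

Product: 3.18e20 / 6.022e23 = 5.281e-4 mol.
Photon energy at 526 nm: hc/λ = (6.626e-34)(2.998e8)/(526e-9) = 3.777e-19 J.
Energy delivered: (207 mW)(6912 s) = 1431 J.
Photons incident: 1431 / 3.777e-19 = 3.789e21, i.e. 3.789e21/6.022e23 = 0.006292 mol.
Photons absorbed: 0.550 × 0.006292 = 0.003461 mol.
Φ = 5.281e-4 mol / 0.003461 mol photons = 0.15.

Φ = 0.15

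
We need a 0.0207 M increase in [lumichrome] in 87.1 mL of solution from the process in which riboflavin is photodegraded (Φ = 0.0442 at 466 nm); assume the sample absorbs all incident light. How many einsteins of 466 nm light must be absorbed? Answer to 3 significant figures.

Product: (0.0207 M)(0.0871 L) = 0.001803 mol.
Photons that must be absorbed: 0.001803 / 0.0442 = 0.04079 mol.

0.0408 einstein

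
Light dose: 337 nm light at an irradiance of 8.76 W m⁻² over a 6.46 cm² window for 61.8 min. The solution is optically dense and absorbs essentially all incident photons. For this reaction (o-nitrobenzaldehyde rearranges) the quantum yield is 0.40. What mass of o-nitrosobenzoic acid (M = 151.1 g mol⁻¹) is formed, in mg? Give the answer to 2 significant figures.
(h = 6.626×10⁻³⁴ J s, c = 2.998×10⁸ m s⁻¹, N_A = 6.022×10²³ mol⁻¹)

Photon energy at 337 nm: hc/λ = (6.626×10⁻³⁴)(2.998×10⁸)/(337×10⁻⁹) = 5.895×10⁻¹⁹ J.
Energy delivered: (8.76 W m⁻²)(6.46×10⁻⁴ m²)(3708 s) = 20.98 J.
Photons incident: 20.98 / 5.895×10⁻¹⁹ = 3.559×10¹⁹, i.e. 3.559×10¹⁹/6.022×10²³ = 5.910×10⁻⁵ mol.
Product: Φ × n_abs = 0.40 × 5.910×10⁻⁵ = 2.364×10⁻⁵ mol.
Mass: 2.364×10⁻⁵ × 151.1 = 0.003572 g = 3.6 mg.

3.6 mg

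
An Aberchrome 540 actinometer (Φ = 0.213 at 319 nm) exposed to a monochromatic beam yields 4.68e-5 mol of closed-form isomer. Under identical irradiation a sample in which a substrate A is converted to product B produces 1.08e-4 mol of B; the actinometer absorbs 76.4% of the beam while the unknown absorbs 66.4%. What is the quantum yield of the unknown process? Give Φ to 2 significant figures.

Φ = 0.57

Photons absorbed by the actinometer: 4.68e-5 / 0.213 = 2.197e-4 mol.
Incident flux: 2.197e-4 / 0.764 = 2.876e-4 einstein.
Absorbed by unknown: 0.664 × 2.876e-4 = 1.910e-4 mol.
Φ(unknown) = 1.08e-4 / 1.910e-4 = 0.57.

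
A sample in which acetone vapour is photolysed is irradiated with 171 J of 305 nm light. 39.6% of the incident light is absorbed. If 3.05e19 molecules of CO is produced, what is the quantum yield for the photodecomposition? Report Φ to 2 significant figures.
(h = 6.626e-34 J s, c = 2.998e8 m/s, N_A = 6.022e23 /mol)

Product: 3.05e19 / 6.022e23 = 5.065e-5 mol.
Photon energy at 305 nm: hc/λ = (6.626e-34)(2.998e8)/(305e-9) = 6.513e-19 J.
Photons incident: 171 / 6.513e-19 = 2.626e20, i.e. 2.626e20/6.022e23 = 4.361e-4 mol.
Photons absorbed: 0.396 × 4.361e-4 = 1.727e-4 mol.
Φ = 5.065e-5 mol / 1.727e-4 mol photons = 0.29.

Φ = 0.29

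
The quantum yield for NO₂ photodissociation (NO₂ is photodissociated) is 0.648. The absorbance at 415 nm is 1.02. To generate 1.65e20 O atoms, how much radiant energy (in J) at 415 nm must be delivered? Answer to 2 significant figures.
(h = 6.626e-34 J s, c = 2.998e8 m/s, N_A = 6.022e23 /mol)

130 J

Product: 1.65e20 / 6.022e23 = 2.740e-4 mol.
Photons that must be absorbed: 2.740e-4 / 0.648 = 4.228e-4 mol.
Fraction absorbed: 1 − 10^(−1.02) = 0.9045.
Incident photons needed: 4.228e-4 / 0.9045 = 4.674e-4 mol.
Photon energy: hc/λ = 4.787e-19 J; per mole, 2.883e5 J mol⁻¹.
Energy required: 4.674e-4 × 2.883e5 = 130 J.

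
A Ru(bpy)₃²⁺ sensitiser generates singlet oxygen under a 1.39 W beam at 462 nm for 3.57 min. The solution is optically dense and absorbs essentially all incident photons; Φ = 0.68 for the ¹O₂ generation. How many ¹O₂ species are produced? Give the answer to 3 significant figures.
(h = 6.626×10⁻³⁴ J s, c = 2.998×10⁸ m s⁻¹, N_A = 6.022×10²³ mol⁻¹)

4.71×10²⁰ species

Photon energy at 462 nm: hc/λ = (6.626×10⁻³⁴)(2.998×10⁸)/(462×10⁻⁹) = 4.300×10⁻¹⁹ J.
Energy delivered: (1.39 W)(214.2 s) = 297.7 J.
Photons incident: 297.7 / 4.300×10⁻¹⁹ = 6.923×10²⁰, i.e. 6.923×10²⁰/6.022×10²³ = 0.001150 mol.
Product: Φ × n_abs = 0.68 × 0.001150 = 7.820×10⁻⁴ mol.
As a count: 7.820×10⁻⁴ × 6.022×10²³ = 4.71×10²⁰.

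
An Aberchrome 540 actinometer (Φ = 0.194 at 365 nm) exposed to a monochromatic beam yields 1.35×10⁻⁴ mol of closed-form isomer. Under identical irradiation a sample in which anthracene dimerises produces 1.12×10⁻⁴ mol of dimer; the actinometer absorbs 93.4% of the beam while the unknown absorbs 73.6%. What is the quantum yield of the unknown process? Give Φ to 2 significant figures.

Photons absorbed by the actinometer: 1.35×10⁻⁴ / 0.194 = 6.959×10⁻⁴ mol.
Incident flux: 6.959×10⁻⁴ / 0.934 = 7.451×10⁻⁴ einstein.
Absorbed by unknown: 0.736 × 7.451×10⁻⁴ = 5.484×10⁻⁴ mol.
Φ(unknown) = 1.12×10⁻⁴ / 5.484×10⁻⁴ = 0.20.

Φ = 0.20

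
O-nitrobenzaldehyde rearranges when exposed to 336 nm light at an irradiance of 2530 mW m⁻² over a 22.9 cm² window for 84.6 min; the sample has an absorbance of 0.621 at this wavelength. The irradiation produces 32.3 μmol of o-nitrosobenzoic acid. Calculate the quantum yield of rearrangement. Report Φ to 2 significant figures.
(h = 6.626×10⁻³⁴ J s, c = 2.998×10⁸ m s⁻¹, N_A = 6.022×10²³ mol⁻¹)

Product: 32.3 μmol = 3.23×10⁻⁵ mol.
Photon energy at 336 nm: hc/λ = (6.626×10⁻³⁴)(2.998×10⁸)/(336×10⁻⁹) = 5.912×10⁻¹⁹ J.
Energy delivered: (2530 mW m⁻²)(22.9×10⁻⁴ m²)(5076 s) = 29.41 J.
Photons incident: 29.41 / 5.912×10⁻¹⁹ = 4.975×10¹⁹, i.e. 4.975×10¹⁹/6.022×10²³ = 8.261×10⁻⁵ mol.
Fraction absorbed: 1 − 10^(−0.621) = 0.7607.
Photons absorbed: 0.7607 × 8.261×10⁻⁵ = 6.284×10⁻⁵ mol.
Φ = 3.23×10⁻⁵ mol / 6.284×10⁻⁵ mol photons = 0.51.

Φ = 0.51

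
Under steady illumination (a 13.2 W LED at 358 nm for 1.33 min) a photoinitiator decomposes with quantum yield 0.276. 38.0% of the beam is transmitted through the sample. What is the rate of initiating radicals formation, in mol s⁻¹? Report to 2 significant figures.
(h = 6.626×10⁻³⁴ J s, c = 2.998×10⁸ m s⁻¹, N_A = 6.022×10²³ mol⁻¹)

Photon energy at 358 nm: hc/λ = (6.626×10⁻³⁴)(2.998×10⁸)/(358×10⁻⁹) = 5.549×10⁻¹⁹ J.
Energy delivered: (13.2 W)(79.8 s) = 1053 J.
Photons incident: 1053 / 5.549×10⁻¹⁹ = 1.898×10²¹, i.e. 1.898×10²¹/6.022×10²³ = 0.003152 mol.
Fraction absorbed: 1 − 38.0/100 = 0.6200.
Photons absorbed: 0.6200 × 0.003152 = 0.001954 mol.
Product formed: 0.276 × 0.001954 = 5.393×10⁻⁴ mol.
Rate: 5.393×10⁻⁴ / 79.8 s = 6.8×10⁻⁶ mol s⁻¹.

6.8×10⁻⁶ mol s⁻¹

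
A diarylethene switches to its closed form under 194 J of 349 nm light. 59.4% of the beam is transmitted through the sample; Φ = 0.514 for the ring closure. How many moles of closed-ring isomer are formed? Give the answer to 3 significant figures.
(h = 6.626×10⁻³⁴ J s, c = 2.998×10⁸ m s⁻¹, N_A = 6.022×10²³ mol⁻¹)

1.18×10⁻⁴ mol

Photon energy at 349 nm: hc/λ = (6.626×10⁻³⁴)(2.998×10⁸)/(349×10⁻⁹) = 5.692×10⁻¹⁹ J.
Photons incident: 194 / 5.692×10⁻¹⁹ = 3.408×10²⁰, i.e. 3.408×10²⁰/6.022×10²³ = 5.659×10⁻⁴ mol.
Fraction absorbed: 1 − 59.4/100 = 0.4060.
Photons absorbed: 0.4060 × 5.659×10⁻⁴ = 2.298×10⁻⁴ mol.
Product: Φ × n_abs = 0.514 × 2.298×10⁻⁴ = 1.181×10⁻⁴ mol.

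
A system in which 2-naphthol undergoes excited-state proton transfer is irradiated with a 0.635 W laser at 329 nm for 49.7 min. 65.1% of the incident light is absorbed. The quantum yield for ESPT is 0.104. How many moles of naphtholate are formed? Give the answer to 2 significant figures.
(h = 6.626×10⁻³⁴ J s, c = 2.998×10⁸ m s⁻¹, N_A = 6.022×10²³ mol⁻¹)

Photon energy at 329 nm: hc/λ = (6.626×10⁻³⁴)(2.998×10⁸)/(329×10⁻⁹) = 6.038×10⁻¹⁹ J.
Energy delivered: (0.635 W)(2982 s) = 1894 J.
Photons incident: 1894 / 6.038×10⁻¹⁹ = 3.137×10²¹, i.e. 3.137×10²¹/6.022×10²³ = 0.005209 mol.
Photons absorbed: 0.651 × 0.005209 = 0.003391 mol.
Product: Φ × n_abs = 0.104 × 0.003391 = 3.527×10⁻⁴ mol.

3.5×10⁻⁴ mol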